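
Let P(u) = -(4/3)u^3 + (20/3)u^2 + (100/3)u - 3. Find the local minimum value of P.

-2743/81

P'(u) = -4u^2 + (40/3)u + 100/3 = 0 at u = -5/3, 5.
P''(u) = -8u + 40/3. P''(-5/3) = 80/3 > 0 ⇒ local minimum; P''(5) = -80/3 < 0 ⇒ local maximum.
The local minimum is P(-5/3) = -2743/81.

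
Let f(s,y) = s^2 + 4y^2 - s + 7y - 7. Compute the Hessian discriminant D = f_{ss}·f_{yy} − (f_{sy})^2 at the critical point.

∂f/∂s = 2s - 1 = 0 and ∂f/∂y = 8y + 7 = 0, so (s, y) = (1/2, -7/8).
The Hessian has f_{ss} = 2, f_{yy} = 8, f_{sy} = 0, giving D = 16 > 0 with f_{ss} > 0, so the point is a local minimum.
D = (2)·(8) − (0)^2 = 16.

16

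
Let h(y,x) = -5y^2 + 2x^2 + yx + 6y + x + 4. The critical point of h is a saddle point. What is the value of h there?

∂h/∂y = -10y + x + 6 = 0 and ∂h/∂x = y + 4x + 1 = 0, so (y, x) = (23/41, -16/41).
The Hessian has h_{yy} = -10, h_{xx} = 4, h_{yx} = 1, giving D = -41 < 0, so the point is a saddle point.
h(23/41, -16/41) = 225/41.

225/41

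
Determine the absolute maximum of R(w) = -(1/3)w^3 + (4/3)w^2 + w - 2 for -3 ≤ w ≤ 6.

The derivative is -w^2 + (8/3)w + 1, which vanishes at w = -1/3 and w = 3.
Evaluating at the critical points and endpoints: R(-3) = 16; R(-1/3) = -176/81; R(3) = 4; R(6) = -20.
So the maximum is R(-3) = 16.

16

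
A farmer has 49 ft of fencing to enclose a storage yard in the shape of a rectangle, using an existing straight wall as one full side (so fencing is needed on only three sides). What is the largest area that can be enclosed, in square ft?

2401/8

Let the sides perpendicular to the wall have length x and the parallel side y, so 2x + y = 49 and the area is A = xy = x(49 − 2x).
A'(x) = 49 − 4x = 0 gives x = 49/4, and A''(x) = −4 < 0 confirms a maximum.
Then y = 49 − 2·49/4 = 49/2 and A = 2401/8.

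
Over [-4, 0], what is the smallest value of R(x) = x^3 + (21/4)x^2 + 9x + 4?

-12

Differentiating, R'(x) = 3x^2 + (21/2)x + 9; which vanishes at x = -2 and x = -3/2.
Compare values at every candidate in [-4, 0]: R(-4) = -12,  R(-2) = -1,  R(-3/2) = -17/16,  R(0) = 4.
Hence the absolute minimum is -12 at x = -4.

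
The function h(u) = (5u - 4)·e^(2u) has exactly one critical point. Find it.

Differentiating with the product rule gives h'(u) = (10u - 3)·e^(2u). Since e^(2u) > 0, the only critical point is u = 3/10.
h''(3/10) has the same sign as 10 > 0, so this is a local minimum.
h(3/10) = (-5/2)·e^(3/5) ≈ -4.5553.

3/10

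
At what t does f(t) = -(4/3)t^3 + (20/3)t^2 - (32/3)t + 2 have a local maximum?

Critical points: f'(t) = -4t^2 + (40/3)t - 32/3 vanishes at t = 4/3, 2.
f''(t) = -8t + 40/3. f''(4/3) = 8/3 > 0 ⇒ local minimum; f''(2) = -8/3 < 0 ⇒ local maximum.
The local maximum is f(2) = -10/3.

2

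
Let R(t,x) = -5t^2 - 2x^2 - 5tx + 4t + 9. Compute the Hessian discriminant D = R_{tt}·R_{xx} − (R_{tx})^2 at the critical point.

∂R/∂t = -10t - 5x + 4 = 0 and ∂R/∂x = -5t - 4x = 0, so (t, x) = (16/15, -4/3).
The Hessian has R_{tt} = -10, R_{xx} = -4, R_{tx} = -5, giving D = 15 > 0 with R_{tt} < 0, so the point is a local maximum.
D = (-10)·(-4) − (-5)^2 = 15.

15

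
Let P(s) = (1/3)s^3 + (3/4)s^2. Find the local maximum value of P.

9/16

P'(s) = s^2 + (3/2)s. Setting P'(s) = 0 gives s ∈ {-3/2, 0}.
P''(s) = 2s + 3/2. P''(-3/2) = -3/2 < 0 ⇒ local maximum; P''(0) = 3/2 > 0 ⇒ local minimum.
Thus P has its local maximum at s = -3/2, with value 9/16.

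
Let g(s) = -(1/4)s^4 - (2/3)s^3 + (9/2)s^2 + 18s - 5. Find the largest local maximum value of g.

205/4

Critical points: g'(s) = -s^3 - 2s^2 + 9s + 18 vanishes at s = -3, -2, 3.
g''(s) = -3s^2 - 4s + 9. g''(-3) = -6 < 0 ⇒ local maximum; g''(-2) = 5 > 0 ⇒ local minimum; g''(3) = -30 < 0 ⇒ local maximum.
So the largest local maximum value is g(3) = 205/4.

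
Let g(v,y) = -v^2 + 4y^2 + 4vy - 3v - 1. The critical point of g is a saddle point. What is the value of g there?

∂g/∂v = -2v + 4y - 3 = 0 and ∂g/∂y = 4v + 8y = 0, so (v, y) = (-3/4, 3/8).
The Hessian has g_{vv} = -2, g_{yy} = 8, g_{vy} = 4, giving D = -32 < 0, so the point is a saddle point.
g(-3/4, 3/8) = 1/8.

1/8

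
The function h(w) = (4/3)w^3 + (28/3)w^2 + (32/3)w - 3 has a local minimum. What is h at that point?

-515/81

h'(w) = 4w^2 + (56/3)w + 32/3 = 0 at w = -4, -2/3.
h''(w) = 8w + 56/3. h''(-4) = -40/3 < 0 ⇒ local maximum; h''(-2/3) = 40/3 > 0 ⇒ local minimum.
The local minimum is h(-2/3) = -515/81.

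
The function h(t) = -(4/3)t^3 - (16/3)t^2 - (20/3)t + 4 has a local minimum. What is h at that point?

Critical points: h'(t) = -4t^2 - (32/3)t - 20/3 vanishes at t = -5/3, -1.
Second-derivative test with h''(t) = -8t - 32/3: h''(-5/3) = 8/3 > 0 ⇒ local minimum; h''(-1) = -8/3 < 0 ⇒ local maximum.
Thus h has its local minimum at t = -5/3, with value 524/81.

524/81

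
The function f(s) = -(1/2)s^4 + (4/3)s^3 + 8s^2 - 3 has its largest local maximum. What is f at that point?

247/3

f'(s) = -2s^3 + 4s^2 + 16s = 0 at s = -2, 0, 4.
Since f''(s) = -6s^2 + 8s + 16, we get f''(-2) = -24 < 0 ⇒ local maximum; f''(0) = 16 > 0 ⇒ local minimum; f''(4) = -48 < 0 ⇒ local maximum.
Thus f has its largest local maximum at s = 4, with value 247/3.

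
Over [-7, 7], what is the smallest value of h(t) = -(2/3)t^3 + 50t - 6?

-518/3

Differentiating, h'(t) = -2t^2 + 50; which vanishes at t = -5 and t = 5.
Compare values at every candidate in [-7, 7]: h(-7) = -382/3, h(-5) = -518/3, h(5) = 482/3, h(7) = 346/3.
Hence the absolute minimum is -518/3 at t = -5.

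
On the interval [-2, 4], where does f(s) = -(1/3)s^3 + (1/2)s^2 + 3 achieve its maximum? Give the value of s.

-2

Differentiating, f'(s) = -s^2 + s; which vanishes at s = 0 and s = 1.
Compare values at every candidate in [-2, 4]: f(-2) = 23/3; f(0) = 3; f(1) = 19/6; f(4) = -31/3.
Hence the absolute maximum is 23/3 at s = -2.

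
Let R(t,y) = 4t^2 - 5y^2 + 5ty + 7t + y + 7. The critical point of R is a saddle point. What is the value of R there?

153/35

∂R/∂t = 8t + 5y + 7 = 0 and ∂R/∂y = 5t - 10y + 1 = 0, so (t, y) = (-5/7, -9/35).
The Hessian has R_{tt} = 8, R_{yy} = -10, R_{ty} = 5, giving D = -105 < 0, so the point is a saddle point.
R(-5/7, -9/35) = 153/35.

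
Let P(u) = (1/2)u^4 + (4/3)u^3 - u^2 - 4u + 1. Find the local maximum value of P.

Critical points: P'(u) = 2u^3 + 4u^2 - 2u - 4 vanishes at u = -2, -1, 1.
Since P''(u) = 6u^2 + 8u - 2, we get P''(-2) = 6 > 0 ⇒ local minimum; P''(-1) = -4 < 0 ⇒ local maximum; P''(1) = 12 > 0 ⇒ local minimum.
So the local maximum value is P(-1) = 19/6.

19/6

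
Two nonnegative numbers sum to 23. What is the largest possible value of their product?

529/4

With x + y = 23, the product is P(x) = x(23 − x).
P'(x) = 23 − 2x = 0 gives x = 23/2; P'' = −2 < 0, so this is the maximum.
P = 23/2·23/2 = 529/4.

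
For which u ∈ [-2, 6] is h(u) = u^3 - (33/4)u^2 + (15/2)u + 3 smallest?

h'(u) = 3u^2 - (33/2)u + 15/2, which vanishes at u = 1/2 and u = 5.
Evaluating at the critical points and endpoints: h(-2) = -53,  h(1/2) = 77/16,  h(5) = -163/4,  h(6) = -33.
So the minimum is h(-2) = -53.

-2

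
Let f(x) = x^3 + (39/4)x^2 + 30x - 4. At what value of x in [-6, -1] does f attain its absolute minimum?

-6

f'(x) = 3x^2 + (39/2)x + 30, which vanishes at x = -4 and x = -5/2.
Compare values at every candidate in [-6, -1]: f(-6) = -49; f(-4) = -32; f(-5/2) = -539/16; f(-1) = -101/4.
So the minimum is f(-6) = -49.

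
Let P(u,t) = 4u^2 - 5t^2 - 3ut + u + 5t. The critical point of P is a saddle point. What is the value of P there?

∂P/∂u = 8u - 3t + 1 = 0 and ∂P/∂t = -3u - 10t + 5 = 0, so (u, t) = (5/89, 43/89).
The Hessian has P_{uu} = 8, P_{tt} = -10, P_{ut} = -3, giving D = -89 < 0, so the point is a saddle point.
P(5/89, 43/89) = 110/89.

110/89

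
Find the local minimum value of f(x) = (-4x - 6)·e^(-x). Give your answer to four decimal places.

-6.5949

Differentiating with the product rule gives f'(x) = (4x + 2)·e^(-x). Since e^(-x) > 0, the only critical point is x = -1/2.
f''(-1/2) has the same sign as 4 > 0, so this is a local minimum.
f(-1/2) = (-4)·e^(1/2) ≈ -6.5949.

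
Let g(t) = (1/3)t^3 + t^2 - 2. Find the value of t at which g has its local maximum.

-2

g'(t) = t^2 + 2t. Setting g'(t) = 0 gives t ∈ {-2, 0}.
g''(t) = 2t + 2. g''(-2) = -2 < 0 ⇒ local maximum; g''(0) = 2 > 0 ⇒ local minimum.
The local maximum is g(-2) = -2/3.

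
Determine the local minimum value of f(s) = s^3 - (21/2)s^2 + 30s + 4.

33/2

Critical points: f'(s) = 3s^2 - 21s + 30 vanishes at s = 2, 5.
f''(s) = 6s - 21. f''(2) = -9 < 0 ⇒ local maximum; f''(5) = 9 > 0 ⇒ local minimum.
So the local minimum value is f(5) = 33/2.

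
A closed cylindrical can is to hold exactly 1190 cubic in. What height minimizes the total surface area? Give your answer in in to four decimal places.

With radius r and height h, πr²h = 1190 so h = 1190/(πr²), and S(r) = 2πr² + 2πrh = 2πr² + 2·1190/r.
S'(r) = 4πr − 2·1190/r² = 0 ⇒ r³ = 1190/(2π), so r ≈ 5.7428 and h = 2r ≈ 11.4856.
S''(r) = 4π + 4·1190/r³ > 0, so this is the minimum; S ≈ 621.6499.

11.4856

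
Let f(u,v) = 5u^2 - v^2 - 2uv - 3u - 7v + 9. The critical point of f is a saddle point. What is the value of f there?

247/12

∂f/∂u = 10u - 2v - 3 = 0 and ∂f/∂v = -2u - 2v - 7 = 0, so (u, v) = (-1/3, -19/6).
The Hessian has f_{uu} = 10, f_{vv} = -2, f_{uv} = -2, giving D = -24 < 0, so the point is a saddle point.
f(-1/3, -19/6) = 247/12.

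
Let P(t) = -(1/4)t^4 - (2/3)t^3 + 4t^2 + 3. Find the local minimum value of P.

3

P'(t) = -t^3 - 2t^2 + 8t. Setting P'(t) = 0 gives t ∈ {-4, 0, 2}.
Second-derivative test with P''(t) = -3t^2 - 4t + 8: P''(-4) = -24 < 0 ⇒ local maximum; P''(0) = 8 > 0 ⇒ local minimum; P''(2) = -12 < 0 ⇒ local maximum.
Thus P has its local minimum at t = 0, with value 3.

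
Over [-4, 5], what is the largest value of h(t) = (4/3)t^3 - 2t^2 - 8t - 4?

Differentiating, h'(t) = 4t^2 - 4t - 8; which vanishes at t = -1 and t = 2.
Candidates: h(-4) = -268/3, h(-1) = 2/3, h(2) = -52/3, h(5) = 218/3.
The maximum over the interval is 218/3, attained at t = 5.

218/3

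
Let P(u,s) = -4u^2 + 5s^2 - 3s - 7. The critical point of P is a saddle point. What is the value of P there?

-149/20

∂P/∂u = -8u = 0 and ∂P/∂s = 10s - 3 = 0, so (u, s) = (0, 3/10).
The Hessian has P_{uu} = -8, P_{ss} = 10, P_{us} = 0, giving D = -80 < 0, so the point is a saddle point.
P(0, 3/10) = -149/20.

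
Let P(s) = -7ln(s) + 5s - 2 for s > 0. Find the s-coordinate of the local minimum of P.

P'(s) = -7/s + 5 = 0 gives s = 7/5.
P''(s) = 7/s², which is positive for s > 0, so this is a local minimum.
P(7/5) = -7·ln(7/5) + 7 - 2 ≈ 2.6447.

7/5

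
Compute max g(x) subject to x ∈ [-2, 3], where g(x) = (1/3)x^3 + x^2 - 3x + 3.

12

g'(x) = x^2 + 2x - 3, whose only zero in [-2, 3] is x = 1.
Candidates: g(-2) = 31/3; g(1) = 4/3; g(3) = 12.
So the maximum is g(3) = 12.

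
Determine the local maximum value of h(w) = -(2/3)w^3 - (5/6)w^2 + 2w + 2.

224/81

h'(w) = -2w^2 - (5/3)w + 2. Setting h'(w) = 0 gives w ∈ {-3/2, 2/3}.
Second-derivative test with h''(w) = -4w - 5/3: h''(-3/2) = 13/3 > 0 ⇒ local minimum; h''(2/3) = -13/3 < 0 ⇒ local maximum.
The local maximum is h(2/3) = 224/81.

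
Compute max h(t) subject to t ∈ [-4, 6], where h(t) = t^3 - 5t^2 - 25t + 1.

652/27

h'(t) = 3t^2 - 10t - 25, which vanishes at t = -5/3 and t = 5.
Evaluating at the critical points and endpoints: h(-4) = -43,  h(-5/3) = 652/27,  h(5) = -124,  h(6) = -113.
So the maximum is h(-5/3) = 652/27.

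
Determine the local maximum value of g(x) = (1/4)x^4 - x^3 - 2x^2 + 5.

5

Critical points: g'(x) = x^3 - 3x^2 - 4x vanishes at x = -1, 0, 4.
g''(x) = 3x^2 - 6x - 4. g''(-1) = 5 > 0 ⇒ local minimum; g''(0) = -4 < 0 ⇒ local maximum; g''(4) = 20 > 0 ⇒ local minimum.
The local maximum is g(0) = 5.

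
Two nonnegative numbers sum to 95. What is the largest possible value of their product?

With x + y = 95, the product is P(x) = x(95 − x).
P'(x) = 95 − 2x = 0 gives x = 95/2; P'' = −2 < 0, so this is the maximum.
P = 95/2·95/2 = 9025/4.

9025/4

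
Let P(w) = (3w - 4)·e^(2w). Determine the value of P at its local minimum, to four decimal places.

-7.9417

P'(w) = 3·e^(2w) + (3w - 4)·2·e^(2w) = (6w - 5)·e^(2w). Since e^(2w) > 0, the only critical point is w = 5/6.
P''(5/6) has the same sign as 6 > 0, so this is a local minimum.
P(5/6) = (-3/2)·e^(5/3) ≈ -7.9417.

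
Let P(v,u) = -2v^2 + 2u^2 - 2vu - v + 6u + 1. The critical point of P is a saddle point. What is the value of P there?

∂P/∂v = -4v - 2u - 1 = 0 and ∂P/∂u = -2v + 4u + 6 = 0, so (v, u) = (2/5, -13/10).
The Hessian has P_{vv} = -4, P_{uu} = 4, P_{vu} = -2, giving D = -20 < 0, so the point is a saddle point.
P(2/5, -13/10) = -31/10.

-31/10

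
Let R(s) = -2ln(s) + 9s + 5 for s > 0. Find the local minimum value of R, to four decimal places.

R'(s) = -2/s + 9 = 0 gives s = 2/9.
R''(s) = 2/s², which is positive for s > 0, so this is a local minimum.
R(2/9) = -2·ln(2/9) + 2 + 5 ≈ 10.0082.

10.0082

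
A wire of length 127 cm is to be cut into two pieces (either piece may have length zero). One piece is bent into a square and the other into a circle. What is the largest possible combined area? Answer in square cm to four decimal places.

Let x be the length used for the square. Square side x/4; circle radius (127−x)/(2π).
A(x) = (x/4)² + π·((127−x)/(2π))² = x²/16 + (127−x)²/(4π) for 0 ≤ x ≤ 127. A'(x) = x/8 − (127−x)/(2π) = 0 gives x = 4·127/(π+4) ≈ 71.1326.
A'' > 0, so the interior critical point is a minimum; the maximum is at an endpoint. A(0) = 1283.5050 and A(127) = 1008.0625, so the largest area is 1283.5050.

1283.5050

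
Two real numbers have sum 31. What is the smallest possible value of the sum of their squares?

961/2

With a + b = 31, a^2 + b^2 = a^2 + (31 − a)^2.
The derivative 2a − 2(31 − a) = 4a − 62 vanishes at a = 31/2; second derivative 4 > 0, a minimum.
The minimum is 2·(31/2)^2 = 961/2.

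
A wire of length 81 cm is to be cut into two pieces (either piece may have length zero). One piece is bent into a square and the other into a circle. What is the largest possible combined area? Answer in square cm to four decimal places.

522.1078

Let x be the length used for the square. Square side x/4; circle radius (81−x)/(2π).
A(x) = (x/4)² + π·((81−x)/(2π))² = x²/16 + (81−x)²/(4π) for 0 ≤ x ≤ 81. A'(x) = x/8 − (81−x)/(2π) = 0 gives x = 4·81/(π+4) ≈ 45.3680.
A'' > 0, so the interior critical point is a minimum; the maximum is at an endpoint. A(0) = 522.1078 and A(81) = 410.0625, so the largest area is 522.1078.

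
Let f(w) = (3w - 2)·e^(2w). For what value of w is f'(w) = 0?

f'(w) = 3·e^(2w) + (3w - 2)·2·e^(2w) = (6w - 1)·e^(2w). Since e^(2w) > 0, the only critical point is w = 1/6.
f''(1/6) has the same sign as 6 > 0, so this is a local minimum.
f(1/6) = (-3/2)·e^(1/3) ≈ -2.0934.

1/6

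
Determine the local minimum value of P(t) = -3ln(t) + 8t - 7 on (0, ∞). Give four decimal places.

-1.0575

P'(t) = -3/t + 8 = 0 gives t = 3/8.
P''(t) = 3/t², which is positive for t > 0, so this is a local minimum.
P(3/8) = -3·ln(3/8) + 3 - 7 ≈ -1.0575.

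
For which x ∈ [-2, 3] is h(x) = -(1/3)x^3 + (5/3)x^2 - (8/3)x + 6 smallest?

h'(x) = -x^2 + (10/3)x - 8/3, which vanishes at x = 4/3 and x = 2.
Evaluating at the critical points and endpoints: h(-2) = 62/3; h(4/3) = 374/81; h(2) = 14/3; h(3) = 4.
Hence the absolute minimum is 4 at x = 3.

3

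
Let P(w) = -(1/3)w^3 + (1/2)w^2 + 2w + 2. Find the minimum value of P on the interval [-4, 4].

The derivative is -w^2 + w + 2, which vanishes at w = -1 and w = 2.
Candidates: P(-4) = 70/3; P(-1) = 5/6; P(2) = 16/3; P(4) = -10/3.
So the minimum is P(4) = -10/3.

-10/3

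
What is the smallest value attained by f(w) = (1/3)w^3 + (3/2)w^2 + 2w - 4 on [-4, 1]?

-28/3

Differentiating, f'(w) = w^2 + 3w + 2; which vanishes at w = -2 and w = -1.
Compare values at every candidate in [-4, 1]: f(-4) = -28/3,  f(-2) = -14/3,  f(-1) = -29/6,  f(1) = -1/6.
Hence the absolute minimum is -28/3 at w = -4.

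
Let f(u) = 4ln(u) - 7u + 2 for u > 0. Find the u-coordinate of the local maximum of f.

4/7

f'(u) = 4/u − 7 = 0 gives u = 4/7.
f''(u) = -4/u², which is negative for u > 0, so this is a local maximum.
f(4/7) = 4·ln(4/7) - 4 + 2 ≈ -4.2385.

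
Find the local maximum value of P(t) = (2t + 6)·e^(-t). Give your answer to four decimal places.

P'(t) = 2·e^(-t) + (2t + 6)·(-1)·e^(-t) = (-2t - 4)·e^(-t). Since e^(-t) > 0, the only critical point is t = -2.
P''(-2) has the same sign as -2 < 0, so this is a local maximum.
P(-2) = (2)·e^(2) ≈ 14.7781.

14.7781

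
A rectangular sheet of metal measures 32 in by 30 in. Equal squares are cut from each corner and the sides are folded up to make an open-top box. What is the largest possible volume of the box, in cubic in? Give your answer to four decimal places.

2201.5781

With cut size x, the volume is V(x) = x(32 − 2x)(30 − 2x) for 0 < x < 15.
V'(x) = 12x^2 − 248x + 960. Setting V'(x) = 0 gives x ≈ 5.1586 (the root in (0, 15)).
V''(x) = 24x − 248 is negative there, so this is the maximum; V ≈ 2201.5781.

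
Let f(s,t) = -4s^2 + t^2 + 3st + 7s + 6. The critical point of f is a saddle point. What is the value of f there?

199/25

∂f/∂s = -8s + 3t + 7 = 0 and ∂f/∂t = 3s + 2t = 0, so (s, t) = (14/25, -21/25).
The Hessian has f_{ss} = -8, f_{tt} = 2, f_{st} = 3, giving D = -25 < 0, so the point is a saddle point.
f(14/25, -21/25) = 199/25.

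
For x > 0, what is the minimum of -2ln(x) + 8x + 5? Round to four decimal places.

R'(x) = -2/x + 8 = 0 gives x = 1/4.
R''(x) = 2/x², which is positive for x > 0, so this is a local minimum.
R(1/4) = -2·ln(1/4) + 2 + 5 ≈ 9.7726.

9.7726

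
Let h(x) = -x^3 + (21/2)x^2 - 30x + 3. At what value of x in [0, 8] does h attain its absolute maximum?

0

Differentiating, h'(x) = -3x^2 + 21x - 30; which vanishes at x = 2 and x = 5.
Compare values at every candidate in [0, 8]: h(0) = 3, h(2) = -23, h(5) = -19/2, h(8) = -77.
The maximum over the interval is 3, attained at x = 0.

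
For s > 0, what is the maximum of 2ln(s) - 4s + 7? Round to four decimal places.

f'(s) = 2/s − 4 = 0 gives s = 1/2.
f''(s) = -2/s², which is negative for s > 0, so this is a local maximum.
f(1/2) = 2·ln(1/2) - 2 + 7 ≈ 3.6137.

3.6137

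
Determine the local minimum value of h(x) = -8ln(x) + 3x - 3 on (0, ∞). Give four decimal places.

-2.8466

h'(x) = -8/x + 3 = 0 gives x = 8/3.
h''(x) = 8/x², which is positive for x > 0, so this is a local minimum.
h(8/3) = -8·ln(8/3) + 8 - 3 ≈ -2.8466.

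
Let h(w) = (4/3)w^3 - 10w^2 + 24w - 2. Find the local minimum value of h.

Critical points: h'(w) = 4w^2 - 20w + 24 vanishes at w = 2, 3.
h''(w) = 8w - 20. h''(2) = -4 < 0 ⇒ local maximum; h''(3) = 4 > 0 ⇒ local minimum.
So the local minimum value is h(3) = 16.

16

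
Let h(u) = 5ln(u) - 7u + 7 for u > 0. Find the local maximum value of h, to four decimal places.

h'(u) = 5/u − 7 = 0 gives u = 5/7.
h''(u) = -5/u², which is negative for u > 0, so this is a local maximum.
h(5/7) = 5·ln(5/7) - 5 + 7 ≈ 0.3176.

0.3176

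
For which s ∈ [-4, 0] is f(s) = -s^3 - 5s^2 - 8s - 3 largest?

-4

Differentiating, f'(s) = -3s^2 - 10s - 8; which vanishes at s = -2 and s = -4/3.
Evaluating at the critical points and endpoints: f(-4) = 13, f(-2) = 1, f(-4/3) = 31/27, f(0) = -3.
So the maximum is f(-4) = 13.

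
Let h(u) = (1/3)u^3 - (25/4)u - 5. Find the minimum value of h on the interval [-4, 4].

Differentiating, h'(u) = u^2 - 25/4; which vanishes at u = -5/2 and u = 5/2.
Evaluating at the critical points and endpoints: h(-4) = -4/3, h(-5/2) = 65/12, h(5/2) = -185/12, h(4) = -26/3.
So the minimum is h(5/2) = -185/12.

-185/12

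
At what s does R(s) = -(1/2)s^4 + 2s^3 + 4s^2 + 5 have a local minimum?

Critical points: R'(s) = -2s^3 + 6s^2 + 8s vanishes at s = -1, 0, 4.
R''(s) = -6s^2 + 12s + 8. R''(-1) = -10 < 0 ⇒ local maximum; R''(0) = 8 > 0 ⇒ local minimum; R''(4) = -40 < 0 ⇒ local maximum.
The local minimum is R(0) = 5.

0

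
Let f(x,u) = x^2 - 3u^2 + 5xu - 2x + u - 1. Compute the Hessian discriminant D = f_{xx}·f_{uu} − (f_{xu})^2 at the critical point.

∂f/∂x = 2x + 5u - 2 = 0 and ∂f/∂u = 5x - 6u + 1 = 0, so (x, u) = (7/37, 12/37).
The Hessian has f_{xx} = 2, f_{uu} = -6, f_{xu} = 5, giving D = -37 < 0, so the point is a saddle point.
D = (2)·(-6) − (5)^2 = -37.

-37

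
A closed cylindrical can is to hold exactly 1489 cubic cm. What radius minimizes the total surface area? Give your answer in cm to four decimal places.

6.1883

With radius r and height h, πr²h = 1489 so h = 1489/(πr²), and S(r) = 2πr² + 2πrh = 2πr² + 2·1489/r.
S'(r) = 4πr − 2·1489/r² = 0 ⇒ r³ = 1489/(2π), so r ≈ 6.1883 and h = 2r ≈ 12.3766.
S''(r) = 4π + 4·1489/r³ > 0, so this is the minimum; S ≈ 721.8456.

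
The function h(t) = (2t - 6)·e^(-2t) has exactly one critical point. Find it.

7/2

Differentiating with the product rule gives h'(t) = (-4t + 14)·e^(-2t). Since e^(-2t) > 0, the only critical point is t = 7/2.
h''(7/2) has the same sign as -4 < 0, so this is a local maximum.
h(7/2) = (1)·e^(-7) ≈ 0.0009.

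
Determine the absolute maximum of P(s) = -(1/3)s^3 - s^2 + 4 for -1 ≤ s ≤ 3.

4

Differentiating, P'(s) = -s^2 - 2s; whose only zero in [-1, 3] is s = 0.
Compare values at every candidate in [-1, 3]: P(-1) = 10/3, P(0) = 4, P(3) = -14.
So the maximum is P(0) = 4.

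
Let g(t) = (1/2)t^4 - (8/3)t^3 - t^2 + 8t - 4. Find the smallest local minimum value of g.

-92/3

g'(t) = 2t^3 - 8t^2 - 2t + 8 = 0 at t = -1, 1, 4.
Since g''(t) = 6t^2 - 16t - 2, we get g''(-1) = 20 > 0 ⇒ local minimum; g''(1) = -12 < 0 ⇒ local maximum; g''(4) = 30 > 0 ⇒ local minimum.
The smallest local minimum is g(4) = -92/3.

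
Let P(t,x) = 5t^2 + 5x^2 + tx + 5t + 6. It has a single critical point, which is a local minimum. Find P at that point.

∂P/∂t = 10t + x + 5 = 0 and ∂P/∂x = t + 10x = 0, so (t, x) = (-50/99, 5/99).
The Hessian has P_{tt} = 10, P_{xx} = 10, P_{tx} = 1, giving D = 99 > 0 with P_{tt} > 0, so the point is a local minimum.
P(-50/99, 5/99) = 469/99.

469/99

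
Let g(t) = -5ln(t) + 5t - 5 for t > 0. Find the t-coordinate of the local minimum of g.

g'(t) = -5/t + 5 = 0 gives t = 1.
g''(t) = 5/t², which is positive for t > 0, so this is a local minimum.
g(1) = -5·ln(1) + 5 - 5 ≈ 0.0000.

1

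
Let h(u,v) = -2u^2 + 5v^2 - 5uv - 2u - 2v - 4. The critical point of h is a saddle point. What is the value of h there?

∂h/∂u = -4u - 5v - 2 = 0 and ∂h/∂v = -5u + 10v - 2 = 0, so (u, v) = (-6/13, -2/65).
The Hessian has h_{uu} = -4, h_{vv} = 10, h_{uv} = -5, giving D = -65 < 0, so the point is a saddle point.
h(-6/13, -2/65) = -228/65.

-228/65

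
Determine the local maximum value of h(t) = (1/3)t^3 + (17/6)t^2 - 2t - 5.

h'(t) = t^2 + (17/3)t - 2. Setting h'(t) = 0 gives t ∈ {-6, 1/3}.
h''(t) = 2t + 17/3. h''(-6) = -19/3 < 0 ⇒ local maximum; h''(1/3) = 19/3 > 0 ⇒ local minimum.
The local maximum is h(-6) = 37.

37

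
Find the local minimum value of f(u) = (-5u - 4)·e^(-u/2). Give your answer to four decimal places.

Differentiating with the product rule gives f'(u) = ((5/2)u - 3)·e^(-u/2). Since e^(-u/2) > 0, the only critical point is u = 6/5.
f''(6/5) has the same sign as 5/2 > 0, so this is a local minimum.
f(6/5) = (-10)·e^(-3/5) ≈ -5.4881.

-5.4881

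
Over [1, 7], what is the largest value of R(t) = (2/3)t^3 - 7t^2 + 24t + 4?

173/3

Differentiating, R'(t) = 2t^2 - 14t + 24; which vanishes at t = 3 and t = 4.
Compare values at every candidate in [1, 7]: R(1) = 65/3; R(3) = 31; R(4) = 92/3; R(7) = 173/3.
The maximum over the interval is 173/3, attained at t = 7.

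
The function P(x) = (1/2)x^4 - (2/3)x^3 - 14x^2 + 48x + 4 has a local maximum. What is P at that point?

P'(x) = 2x^3 - 2x^2 - 28x + 48. Setting P'(x) = 0 gives x ∈ {-4, 2, 3}.
P''(x) = 6x^2 - 4x - 28. P''(-4) = 84 > 0 ⇒ local minimum; P''(2) = -12 < 0 ⇒ local maximum; P''(3) = 14 > 0 ⇒ local minimum.
Thus P has its local maximum at x = 2, with value 140/3.

140/3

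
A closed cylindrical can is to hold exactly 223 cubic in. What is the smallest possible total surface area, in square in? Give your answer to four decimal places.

With radius r and height h, πr²h = 223 so h = 223/(πr²), and S(r) = 2πr² + 2πrh = 2πr² + 2·223/r.
S'(r) = 4πr − 2·223/r² = 0 ⇒ r³ = 223/(2π), so r ≈ 3.2863 and h = 2r ≈ 6.5726.
S''(r) = 4π + 4·223/r³ > 0, so this is the minimum; S ≈ 203.5719.

203.5719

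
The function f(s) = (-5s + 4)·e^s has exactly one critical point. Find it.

f'(s) = (-5)·e^s + (-5s + 4)·1·e^s = (-5s - 1)·e^s. Since e^s > 0, the only critical point is s = -1/5.
f''(-1/5) has the same sign as -5 < 0, so this is a local maximum.
f(-1/5) = (5)·e^(-1/5) ≈ 4.0937.

-1/5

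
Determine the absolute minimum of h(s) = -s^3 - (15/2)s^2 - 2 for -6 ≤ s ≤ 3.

h'(s) = -3s^2 - 15s, which vanishes at s = -5 and s = 0.
Compare values at every candidate in [-6, 3]: h(-6) = -56,  h(-5) = -129/2,  h(0) = -2,  h(3) = -193/2.
So the minimum is h(3) = -193/2.

-193/2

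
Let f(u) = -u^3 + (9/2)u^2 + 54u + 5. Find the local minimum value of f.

f'(u) = -3u^2 + 9u + 54 = 0 at u = -3, 6.
Since f''(u) = -6u + 9, we get f''(-3) = 27 > 0 ⇒ local minimum; f''(6) = -27 < 0 ⇒ local maximum.
The local minimum is f(-3) = -179/2.

-179/2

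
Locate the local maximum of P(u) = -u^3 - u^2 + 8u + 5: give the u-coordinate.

P'(u) = -3u^2 - 2u + 8 = 0 at u = -2, 4/3.
Since P''(u) = -6u - 2, we get P''(-2) = 10 > 0 ⇒ local minimum; P''(4/3) = -10 < 0 ⇒ local maximum.
The local maximum is P(4/3) = 311/27.

4/3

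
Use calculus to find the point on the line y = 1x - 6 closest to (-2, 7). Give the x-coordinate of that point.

Minimize D(x)^2 = (x + 2)^2 + (x - 13)^2.
d/dx[D^2] = 2(x + 2) + 2·1·(x - 13) = 0 ⇒ x = 11/2.
Then y = -1/2 and the distance is √(225/2) ≈ 10.6066.

11/2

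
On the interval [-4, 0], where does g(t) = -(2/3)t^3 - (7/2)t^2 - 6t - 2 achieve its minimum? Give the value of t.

0

The derivative is -2t^2 - 7t - 6, which vanishes at t = -2 and t = -3/2.
Candidates: g(-4) = 26/3, g(-2) = 4/3, g(-3/2) = 11/8, g(0) = -2.
The minimum over the interval is -2, attained at t = 0.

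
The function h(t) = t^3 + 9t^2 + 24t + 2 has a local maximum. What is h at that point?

h'(t) = 3t^2 + 18t + 24. Setting h'(t) = 0 gives t ∈ {-4, -2}.
h''(t) = 6t + 18. h''(-4) = -6 < 0 ⇒ local maximum; h''(-2) = 6 > 0 ⇒ local minimum.
The local maximum is h(-4) = -14.

-14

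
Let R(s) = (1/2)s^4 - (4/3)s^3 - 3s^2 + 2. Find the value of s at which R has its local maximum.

0

R'(s) = 2s^3 - 4s^2 - 6s = 0 at s = -1, 0, 3.
Since R''(s) = 6s^2 - 8s - 6, we get R''(-1) = 8 > 0 ⇒ local minimum; R''(0) = -6 < 0 ⇒ local maximum; R''(3) = 24 > 0 ⇒ local minimum.
The local maximum is R(0) = 2.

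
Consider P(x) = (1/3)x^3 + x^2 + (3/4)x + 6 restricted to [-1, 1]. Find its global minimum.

35/6

P'(x) = x^2 + 2x + 3/4, whose only zero in [-1, 1] is x = -1/2.
Compare values at every candidate in [-1, 1]: P(-1) = 71/12; P(-1/2) = 35/6; P(1) = 97/12.
So the minimum is P(-1/2) = 35/6.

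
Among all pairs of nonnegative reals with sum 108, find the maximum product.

With x + y = 108, the product is P(x) = x(108 − x).
P'(x) = 108 − 2x = 0 gives x = 54; P'' = −2 < 0, so this is the maximum.
P = 54·54 = 2916.

2916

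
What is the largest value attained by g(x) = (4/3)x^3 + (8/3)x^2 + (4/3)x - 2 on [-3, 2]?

g'(x) = 4x^2 + (16/3)x + 4/3, which vanishes at x = -1 and x = -1/3.
Evaluating at the critical points and endpoints: g(-3) = -18,  g(-1) = -2,  g(-1/3) = -178/81,  g(2) = 22.
Hence the absolute maximum is 22 at x = 2.

22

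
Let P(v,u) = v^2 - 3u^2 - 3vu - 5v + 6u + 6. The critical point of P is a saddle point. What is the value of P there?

∂P/∂v = 2v - 3u - 5 = 0 and ∂P/∂u = -3v - 6u + 6 = 0, so (v, u) = (16/7, -1/7).
The Hessian has P_{vv} = 2, P_{uu} = -6, P_{vu} = -3, giving D = -21 < 0, so the point is a saddle point.
P(16/7, -1/7) = -1/7.

-1/7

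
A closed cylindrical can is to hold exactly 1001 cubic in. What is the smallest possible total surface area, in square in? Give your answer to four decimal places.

553.9500

With radius r and height h, πr²h = 1001 so h = 1001/(πr²), and S(r) = 2πr² + 2πrh = 2πr² + 2·1001/r.
S'(r) = 4πr − 2·1001/r² = 0 ⇒ r³ = 1001/(2π), so r ≈ 5.4211 and h = 2r ≈ 10.8421.
S''(r) = 4π + 4·1001/r³ > 0, so this is the minimum; S ≈ 553.9500.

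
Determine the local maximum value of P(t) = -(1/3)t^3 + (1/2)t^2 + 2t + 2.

16/3

P'(t) = -t^2 + t + 2 = 0 at t = -1, 2.
Since P''(t) = -2t + 1, we get P''(-1) = 3 > 0 ⇒ local minimum; P''(2) = -3 < 0 ⇒ local maximum.
The local maximum is P(2) = 16/3.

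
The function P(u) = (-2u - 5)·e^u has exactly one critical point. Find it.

Differentiating with the product rule gives P'(u) = (-2u - 7)·e^u. Since e^u > 0, the only critical point is u = -7/2.
P''(-7/2) has the same sign as -2 < 0, so this is a local maximum.
P(-7/2) = (2)·e^(-7/2) ≈ 0.0604.

-7/2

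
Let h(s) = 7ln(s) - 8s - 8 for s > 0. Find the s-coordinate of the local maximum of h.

7/8

h'(s) = 7/s − 8 = 0 gives s = 7/8.
h''(s) = -7/s², which is negative for s > 0, so this is a local maximum.
h(7/8) = 7·ln(7/8) - 7 - 8 ≈ -15.9347.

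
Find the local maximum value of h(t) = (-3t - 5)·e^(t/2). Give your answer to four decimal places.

Differentiating with the product rule gives h'(t) = (-(3/2)t - 11/2)·e^(t/2). Since e^(t/2) > 0, the only critical point is t = -11/3.
h''(-11/3) has the same sign as -3/2 < 0, so this is a local maximum.
h(-11/3) = (6)·e^(-11/6) ≈ 0.9593.

0.9593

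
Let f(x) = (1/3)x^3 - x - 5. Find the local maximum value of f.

-13/3

f'(x) = x^2 - 1 = 0 at x = -1, 1.
f''(x) = 2x. f''(-1) = -2 < 0 ⇒ local maximum; f''(1) = 2 > 0 ⇒ local minimum.
Thus f has its local maximum at x = -1, with value -13/3.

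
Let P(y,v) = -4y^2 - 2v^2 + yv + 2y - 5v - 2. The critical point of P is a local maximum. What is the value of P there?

36/31

∂P/∂y = -8y + v + 2 = 0 and ∂P/∂v = y - 4v - 5 = 0, so (y, v) = (3/31, -38/31).
The Hessian has P_{yy} = -8, P_{vv} = -4, P_{yv} = 1, giving D = 31 > 0 with P_{yy} < 0, so the point is a local maximum.
P(3/31, -38/31) = 36/31.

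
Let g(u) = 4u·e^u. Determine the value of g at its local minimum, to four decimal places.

-1.4715

Differentiating with the product rule gives g'(u) = (4u + 4)·e^u. Since e^u > 0, the only critical point is u = -1.
g''(-1) has the same sign as 4 > 0, so this is a local minimum.
g(-1) = (-4)·e^(-1) ≈ -1.4715.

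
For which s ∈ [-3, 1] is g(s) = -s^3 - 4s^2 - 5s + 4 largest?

-3

The derivative is -3s^2 - 8s - 5, which vanishes at s = -5/3 and s = -1.
Evaluating at the critical points and endpoints: g(-3) = 10; g(-5/3) = 158/27; g(-1) = 6; g(1) = -6.
Hence the absolute maximum is 10 at s = -3.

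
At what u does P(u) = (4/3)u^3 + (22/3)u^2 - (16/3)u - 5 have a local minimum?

1/3

P'(u) = 4u^2 + (44/3)u - 16/3. Setting P'(u) = 0 gives u ∈ {-4, 1/3}.
P''(u) = 8u + 44/3. P''(-4) = -52/3 < 0 ⇒ local maximum; P''(1/3) = 52/3 > 0 ⇒ local minimum.
So the local minimum value is P(1/3) = -479/81.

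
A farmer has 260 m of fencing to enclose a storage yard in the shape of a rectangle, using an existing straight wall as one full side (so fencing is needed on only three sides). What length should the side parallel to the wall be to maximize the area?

130

Let the sides perpendicular to the wall have length x and the parallel side y, so 2x + y = 260 and the area is A = xy = x(260 − 2x).
A'(x) = 260 − 4x = 0 gives x = 65, and A''(x) = −4 < 0 confirms a maximum.
Then y = 260 − 2·65 = 130 and A = 8450.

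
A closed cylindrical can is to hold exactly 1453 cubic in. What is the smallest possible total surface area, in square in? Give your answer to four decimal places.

With radius r and height h, πr²h = 1453 so h = 1453/(πr²), and S(r) = 2πr² + 2πrh = 2πr² + 2·1453/r.
S'(r) = 4πr − 2·1453/r² = 0 ⇒ r³ = 1453/(2π), so r ≈ 6.1380 and h = 2r ≈ 12.2760.
S''(r) = 4π + 4·1453/r³ > 0, so this is the minimum; S ≈ 710.1634.

710.1634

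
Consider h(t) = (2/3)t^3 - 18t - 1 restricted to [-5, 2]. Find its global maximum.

35

The derivative is 2t^2 - 18, whose only zero in [-5, 2] is t = -3.
Compare values at every candidate in [-5, 2]: h(-5) = 17/3, h(-3) = 35, h(2) = -95/3.
So the maximum is h(-3) = 35.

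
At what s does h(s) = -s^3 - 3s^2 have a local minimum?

h'(s) = -3s^2 - 6s. Setting h'(s) = 0 gives s ∈ {-2, 0}.
h''(s) = -6s - 6. h''(-2) = 6 > 0 ⇒ local minimum; h''(0) = -6 < 0 ⇒ local maximum.
The local minimum is h(-2) = -4.

-2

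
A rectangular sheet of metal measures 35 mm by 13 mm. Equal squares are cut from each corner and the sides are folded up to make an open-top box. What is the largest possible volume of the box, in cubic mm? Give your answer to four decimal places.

609.6992

With cut size x, the volume is V(x) = x(35 − 2x)(13 − 2x) for 0 < x < 6.5.
V'(x) = 12x^2 − 192x + 455. Setting V'(x) = 0 gives x ≈ 2.8928 (the root in (0, 6.5)).
V''(x) = 24x − 192 is negative there, so this is the maximum; V ≈ 609.6992.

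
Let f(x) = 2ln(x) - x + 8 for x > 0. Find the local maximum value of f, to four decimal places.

7.3863

f'(x) = 2/x − 1 = 0 gives x = 2.
f''(x) = -2/x², which is negative for x > 0, so this is a local maximum.
f(2) = 2·ln(2) - 2 + 8 ≈ 7.3863.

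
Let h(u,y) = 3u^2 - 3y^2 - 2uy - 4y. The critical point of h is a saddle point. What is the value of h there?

6/5

∂h/∂u = 6u - 2y = 0 and ∂h/∂y = -2u - 6y - 4 = 0, so (u, y) = (-1/5, -3/5).
The Hessian has h_{uu} = 6, h_{yy} = -6, h_{uy} = -2, giving D = -40 < 0, so the point is a saddle point.
h(-1/5, -3/5) = 6/5.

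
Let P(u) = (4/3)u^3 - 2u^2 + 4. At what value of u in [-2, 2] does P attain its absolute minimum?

-2

The derivative is 4u^2 - 4u, which vanishes at u = 0 and u = 1.
Compare values at every candidate in [-2, 2]: P(-2) = -44/3, P(0) = 4, P(1) = 10/3, P(2) = 20/3.
The minimum over the interval is -44/3, attained at u = -2.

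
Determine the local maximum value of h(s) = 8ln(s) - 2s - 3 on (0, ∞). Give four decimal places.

0.0904

h'(s) = 8/s − 2 = 0 gives s = 4.
h''(s) = -8/s², which is negative for s > 0, so this is a local maximum.
h(4) = 8·ln(4) - 8 - 3 ≈ 0.0904.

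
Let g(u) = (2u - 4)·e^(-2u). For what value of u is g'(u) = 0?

5/2

By the product rule, g'(u) = (-4u + 10)·e^(-2u). Since e^(-2u) > 0, the only critical point is u = 5/2.
g''(5/2) has the same sign as -4 < 0, so this is a local maximum.
g(5/2) = (1)·e^(-5) ≈ 0.0067.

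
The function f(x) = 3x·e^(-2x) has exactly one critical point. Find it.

By the product rule, f'(x) = (-6x + 3)·e^(-2x). Since e^(-2x) > 0, the only critical point is x = 1/2.
f''(1/2) has the same sign as -6 < 0, so this is a local maximum.
f(1/2) = (3/2)·e^(-1) ≈ 0.5518.

1/2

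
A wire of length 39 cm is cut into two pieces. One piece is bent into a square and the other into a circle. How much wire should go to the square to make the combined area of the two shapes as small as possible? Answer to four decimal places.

21.8439

Let x be the length used for the square. Square side x/4; circle radius (39−x)/(2π).
A(x) = (x/4)² + π·((39−x)/(2π))² = x²/16 + (39−x)²/(4π) for 0 ≤ x ≤ 39. A'(x) = x/8 − (39−x)/(2π) = 0 gives x = 4·39/(π+4) ≈ 21.8439.
A'' = 1/8 + 1/(2π) > 0, so this gives the minimum combined area; x ≈ 21.8439 cm to the square.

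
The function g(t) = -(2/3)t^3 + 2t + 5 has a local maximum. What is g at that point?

Critical points: g'(t) = -2t^2 + 2 vanishes at t = -1, 1.
Since g''(t) = -4t, we get g''(-1) = 4 > 0 ⇒ local minimum; g''(1) = -4 < 0 ⇒ local maximum.
The local maximum is g(1) = 19/3.

19/3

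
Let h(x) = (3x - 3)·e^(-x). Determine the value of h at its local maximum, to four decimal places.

0.4060

h'(x) = 3·e^(-x) + (3x - 3)·(-1)·e^(-x) = (-3x + 6)·e^(-x). Since e^(-x) > 0, the only critical point is x = 2.
h''(2) has the same sign as -3 < 0, so this is a local maximum.
h(2) = (3)·e^(-2) ≈ 0.4060.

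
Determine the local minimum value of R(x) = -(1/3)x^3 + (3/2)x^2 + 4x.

-13/6

Critical points: R'(x) = -x^2 + 3x + 4 vanishes at x = -1, 4.
R''(x) = -2x + 3. R''(-1) = 5 > 0 ⇒ local minimum; R''(4) = -5 < 0 ⇒ local maximum.
So the local minimum value is R(-1) = -13/6.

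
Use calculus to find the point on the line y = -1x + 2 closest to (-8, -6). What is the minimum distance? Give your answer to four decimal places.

11.3137

Minimize D(x)^2 = (x + 8)^2 + (-x + 8)^2.
d/dx[D^2] = 2(x + 8) + 2·(-1)·(-x + 8) = 0 ⇒ x = 0.
Then y = 2 and the distance is √(128) ≈ 11.3137.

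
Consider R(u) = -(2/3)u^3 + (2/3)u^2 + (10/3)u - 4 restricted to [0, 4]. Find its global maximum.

Differentiating, R'(u) = -2u^2 + (4/3)u + 10/3; whose only zero in [0, 4] is u = 5/3.
Candidates: R(0) = -4,  R(5/3) = 26/81,  R(4) = -68/3.
So the maximum is R(5/3) = 26/81.

26/81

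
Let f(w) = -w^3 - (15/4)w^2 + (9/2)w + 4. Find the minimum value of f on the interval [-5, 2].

f'(w) = -3w^2 - (15/2)w + 9/2, which vanishes at w = -3 and w = 1/2.
Candidates: f(-5) = 51/4; f(-3) = -65/4; f(1/2) = 83/16; f(2) = -10.
Hence the absolute minimum is -65/4 at w = -3.

-65/4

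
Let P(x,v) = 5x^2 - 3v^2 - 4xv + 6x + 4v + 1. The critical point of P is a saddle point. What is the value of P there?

∂P/∂x = 10x - 4v + 6 = 0 and ∂P/∂v = -4x - 6v + 4 = 0, so (x, v) = (-5/19, 16/19).
The Hessian has P_{xx} = 10, P_{vv} = -6, P_{xv} = -4, giving D = -76 < 0, so the point is a saddle point.
P(-5/19, 16/19) = 36/19.

36/19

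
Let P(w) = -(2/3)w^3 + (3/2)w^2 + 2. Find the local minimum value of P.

P'(w) = -2w^2 + 3w = 0 at w = 0, 3/2.
Second-derivative test with P''(w) = -4w + 3: P''(0) = 3 > 0 ⇒ local minimum; P''(3/2) = -3 < 0 ⇒ local maximum.
So the local minimum value is P(0) = 2.

2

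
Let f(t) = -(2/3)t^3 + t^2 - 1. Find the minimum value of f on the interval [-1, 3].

-10

Differentiating, f'(t) = -2t^2 + 2t; which vanishes at t = 0 and t = 1.
Compare values at every candidate in [-1, 3]: f(-1) = 2/3; f(0) = -1; f(1) = -2/3; f(3) = -10.
The minimum over the interval is -10, attained at t = 3.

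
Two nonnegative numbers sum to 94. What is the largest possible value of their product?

2209

With x + y = 94, the product is P(x) = x(94 − x).
P'(x) = 94 − 2x = 0 gives x = 47; P'' = −2 < 0, so this is the maximum.
P = 47·47 = 2209.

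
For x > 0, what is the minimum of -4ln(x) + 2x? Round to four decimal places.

h'(x) = -4/x + 2 = 0 gives x = 2.
h''(x) = 4/x², which is positive for x > 0, so this is a local minimum.
h(2) = -4·ln(2) + 4 ≈ 1.2274.

1.2274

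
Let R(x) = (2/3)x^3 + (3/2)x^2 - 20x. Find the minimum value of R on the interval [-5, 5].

-725/24

Differentiating, R'(x) = 2x^2 + 3x - 20; which vanishes at x = -4 and x = 5/2.
Candidates: R(-5) = 325/6; R(-4) = 184/3; R(5/2) = -725/24; R(5) = 125/6.
Hence the absolute minimum is -725/24 at x = 5/2.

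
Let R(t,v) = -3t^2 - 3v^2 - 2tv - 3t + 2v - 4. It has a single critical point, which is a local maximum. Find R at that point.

-77/32

∂R/∂t = -6t - 2v - 3 = 0 and ∂R/∂v = -2t - 6v + 2 = 0, so (t, v) = (-11/16, 9/16).
The Hessian has R_{tt} = -6, R_{vv} = -6, R_{tv} = -2, giving D = 32 > 0 with R_{tt} < 0, so the point is a local maximum.
R(-11/16, 9/16) = -77/32.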